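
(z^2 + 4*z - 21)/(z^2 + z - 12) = (z + 7)/(z + 4)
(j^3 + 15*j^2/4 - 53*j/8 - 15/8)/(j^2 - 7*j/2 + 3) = (4*j^2 + 21*j + 5)/(4*(j - 2))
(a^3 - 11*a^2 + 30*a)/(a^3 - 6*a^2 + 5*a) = (a - 6)/(a - 1)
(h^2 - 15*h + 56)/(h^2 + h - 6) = (h^2 - 15*h + 56)/(h^2 + h - 6)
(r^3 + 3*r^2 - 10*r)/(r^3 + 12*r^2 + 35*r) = (r - 2)/(r + 7)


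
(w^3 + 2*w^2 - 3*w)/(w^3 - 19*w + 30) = w*(w^2 + 2*w - 3)/(w^3 - 19*w + 30)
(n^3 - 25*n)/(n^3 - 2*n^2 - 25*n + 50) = n/(n - 2)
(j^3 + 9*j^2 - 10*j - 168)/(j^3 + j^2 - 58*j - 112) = (j^2 + 2*j - 24)/(j^2 - 6*j - 16)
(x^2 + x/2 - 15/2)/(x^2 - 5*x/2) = (x + 3)/x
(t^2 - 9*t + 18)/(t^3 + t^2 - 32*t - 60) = (t - 3)/(t^2 + 7*t + 10)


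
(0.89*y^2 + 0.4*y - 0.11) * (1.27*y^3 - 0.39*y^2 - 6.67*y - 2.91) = 1.1303*y^5 + 0.1609*y^4 - 6.232*y^3 - 5.215*y^2 - 0.4303*y + 0.3201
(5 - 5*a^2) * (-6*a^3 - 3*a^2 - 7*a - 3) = 30*a^5 + 15*a^4 + 5*a^3 - 35*a - 15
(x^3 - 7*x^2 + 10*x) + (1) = x^3 - 7*x^2 + 10*x + 1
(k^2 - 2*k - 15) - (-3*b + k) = 3*b + k^2 - 3*k - 15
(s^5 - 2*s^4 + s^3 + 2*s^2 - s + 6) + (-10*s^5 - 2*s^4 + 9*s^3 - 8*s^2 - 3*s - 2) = -9*s^5 - 4*s^4 + 10*s^3 - 6*s^2 - 4*s + 4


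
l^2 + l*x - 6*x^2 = (l - 2*x)*(l + 3*x)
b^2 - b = b*(b - 1)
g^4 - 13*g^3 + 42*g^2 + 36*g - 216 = (g - 6)^2*(g - 3)*(g + 2)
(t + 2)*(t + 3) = t^2 + 5*t + 6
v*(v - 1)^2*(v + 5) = v^4 + 3*v^3 - 9*v^2 + 5*v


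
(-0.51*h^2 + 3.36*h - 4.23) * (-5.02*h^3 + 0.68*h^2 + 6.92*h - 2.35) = 2.5602*h^5 - 17.214*h^4 + 19.9902*h^3 + 21.5733*h^2 - 37.1676*h + 9.9405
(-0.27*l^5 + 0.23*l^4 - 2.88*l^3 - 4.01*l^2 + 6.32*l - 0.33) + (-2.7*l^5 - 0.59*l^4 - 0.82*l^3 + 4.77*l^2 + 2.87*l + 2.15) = -2.97*l^5 - 0.36*l^4 - 3.7*l^3 + 0.76*l^2 + 9.19*l + 1.82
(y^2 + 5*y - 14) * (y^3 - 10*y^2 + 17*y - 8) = y^5 - 5*y^4 - 47*y^3 + 217*y^2 - 278*y + 112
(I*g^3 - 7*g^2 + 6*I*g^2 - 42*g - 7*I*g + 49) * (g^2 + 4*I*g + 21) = I*g^5 - 11*g^4 + 6*I*g^4 - 66*g^3 - 14*I*g^3 - 70*g^2 - 42*I*g^2 - 882*g + 49*I*g + 1029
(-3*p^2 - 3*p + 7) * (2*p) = -6*p^3 - 6*p^2 + 14*p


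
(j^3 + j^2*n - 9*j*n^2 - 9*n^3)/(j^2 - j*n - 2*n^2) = (j^2 - 9*n^2)/(j - 2*n)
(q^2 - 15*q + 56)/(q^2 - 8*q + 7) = (q - 8)/(q - 1)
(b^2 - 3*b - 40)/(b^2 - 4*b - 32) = (b + 5)/(b + 4)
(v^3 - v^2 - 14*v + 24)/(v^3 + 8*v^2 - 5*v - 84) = (v - 2)/(v + 7)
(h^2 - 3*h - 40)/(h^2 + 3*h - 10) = (h - 8)/(h - 2)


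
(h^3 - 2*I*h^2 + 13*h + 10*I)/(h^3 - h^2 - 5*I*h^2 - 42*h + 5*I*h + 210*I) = (h^2 + 3*I*h - 2)/(h^2 - h - 42)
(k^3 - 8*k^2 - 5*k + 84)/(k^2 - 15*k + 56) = (k^2 - k - 12)/(k - 8)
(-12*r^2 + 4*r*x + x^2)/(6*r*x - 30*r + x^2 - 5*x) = (-2*r + x)/(x - 5)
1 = 1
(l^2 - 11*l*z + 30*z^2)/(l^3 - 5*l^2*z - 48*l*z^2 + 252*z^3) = (-l + 5*z)/(-l^2 - l*z + 42*z^2)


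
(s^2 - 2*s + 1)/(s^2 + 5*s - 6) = (s - 1)/(s + 6)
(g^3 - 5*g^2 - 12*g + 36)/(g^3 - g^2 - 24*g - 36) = (g - 2)/(g + 2)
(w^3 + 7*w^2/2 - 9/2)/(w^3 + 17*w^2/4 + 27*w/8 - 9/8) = 4*(w - 1)/(4*w - 1)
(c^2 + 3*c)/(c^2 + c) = (c + 3)/(c + 1)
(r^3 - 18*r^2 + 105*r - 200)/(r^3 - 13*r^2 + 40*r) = (r - 5)/r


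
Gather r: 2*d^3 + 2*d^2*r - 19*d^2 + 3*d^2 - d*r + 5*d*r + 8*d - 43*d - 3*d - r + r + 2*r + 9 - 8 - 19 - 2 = 2*d^3 - 16*d^2 - 38*d + r*(2*d^2 + 4*d + 2) - 20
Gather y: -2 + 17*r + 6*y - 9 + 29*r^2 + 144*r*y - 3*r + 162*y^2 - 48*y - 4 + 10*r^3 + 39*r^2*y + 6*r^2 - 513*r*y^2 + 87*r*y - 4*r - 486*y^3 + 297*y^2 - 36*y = 10*r^3 + 35*r^2 + 10*r - 486*y^3 + y^2*(459 - 513*r) + y*(39*r^2 + 231*r - 78) - 15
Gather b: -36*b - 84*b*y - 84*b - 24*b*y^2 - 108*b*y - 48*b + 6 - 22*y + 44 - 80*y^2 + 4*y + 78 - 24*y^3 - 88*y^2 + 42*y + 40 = b*(-24*y^2 - 192*y - 168) - 24*y^3 - 168*y^2 + 24*y + 168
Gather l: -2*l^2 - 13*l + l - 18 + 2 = -2*l^2 - 12*l - 16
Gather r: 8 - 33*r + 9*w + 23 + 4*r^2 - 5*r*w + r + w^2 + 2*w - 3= 4*r^2 + r*(-5*w - 32) + w^2 + 11*w + 28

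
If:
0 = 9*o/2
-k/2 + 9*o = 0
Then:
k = 0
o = 0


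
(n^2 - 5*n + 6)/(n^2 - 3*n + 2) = (n - 3)/(n - 1)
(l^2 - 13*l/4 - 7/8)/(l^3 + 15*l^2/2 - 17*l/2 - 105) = (l + 1/4)/(l^2 + 11*l + 30)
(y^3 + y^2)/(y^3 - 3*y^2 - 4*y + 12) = y^2*(y + 1)/(y^3 - 3*y^2 - 4*y + 12)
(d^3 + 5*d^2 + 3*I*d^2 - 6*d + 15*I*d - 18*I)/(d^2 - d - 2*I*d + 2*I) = (d^2 + 3*d*(2 + I) + 18*I)/(d - 2*I)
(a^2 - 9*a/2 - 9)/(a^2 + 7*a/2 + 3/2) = (2*a^2 - 9*a - 18)/(2*a^2 + 7*a + 3)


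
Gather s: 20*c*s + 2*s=s*(20*c + 2)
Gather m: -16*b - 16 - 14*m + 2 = -16*b - 14*m - 14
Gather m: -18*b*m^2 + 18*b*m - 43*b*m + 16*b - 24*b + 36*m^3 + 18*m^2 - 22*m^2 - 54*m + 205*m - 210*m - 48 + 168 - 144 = -8*b + 36*m^3 + m^2*(-18*b - 4) + m*(-25*b - 59) - 24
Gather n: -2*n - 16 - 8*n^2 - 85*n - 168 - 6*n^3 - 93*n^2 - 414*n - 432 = -6*n^3 - 101*n^2 - 501*n - 616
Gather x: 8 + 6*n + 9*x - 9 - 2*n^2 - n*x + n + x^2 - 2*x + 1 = -2*n^2 + 7*n + x^2 + x*(7 - n)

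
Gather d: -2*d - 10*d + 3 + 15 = 18 - 12*d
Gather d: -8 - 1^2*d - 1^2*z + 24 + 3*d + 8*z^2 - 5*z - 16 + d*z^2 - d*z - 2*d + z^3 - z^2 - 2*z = d*(z^2 - z) + z^3 + 7*z^2 - 8*z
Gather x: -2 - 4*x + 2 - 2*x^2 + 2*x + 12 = -2*x^2 - 2*x + 12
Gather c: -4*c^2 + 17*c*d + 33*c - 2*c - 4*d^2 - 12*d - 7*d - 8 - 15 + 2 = -4*c^2 + c*(17*d + 31) - 4*d^2 - 19*d - 21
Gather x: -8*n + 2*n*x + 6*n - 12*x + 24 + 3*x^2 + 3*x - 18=-2*n + 3*x^2 + x*(2*n - 9) + 6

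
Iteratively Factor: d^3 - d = (d - 1)*(d^2 + d) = (d - 1)*(d + 1)*(d)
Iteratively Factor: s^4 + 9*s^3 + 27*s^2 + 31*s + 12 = (s + 3)*(s^3 + 6*s^2 + 9*s + 4) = (s + 1)*(s + 3)*(s^2 + 5*s + 4) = (s + 1)*(s + 3)*(s + 4)*(s + 1)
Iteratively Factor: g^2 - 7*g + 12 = (g - 3)*(g - 4)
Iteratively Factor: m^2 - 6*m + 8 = (m - 2)*(m - 4)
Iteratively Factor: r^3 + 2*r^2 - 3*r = (r + 3)*(r^2 - r) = (r - 1)*(r + 3)*(r)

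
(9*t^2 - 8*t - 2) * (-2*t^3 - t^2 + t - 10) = -18*t^5 + 7*t^4 + 21*t^3 - 96*t^2 + 78*t + 20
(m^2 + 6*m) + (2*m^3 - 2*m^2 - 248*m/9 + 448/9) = 2*m^3 - m^2 - 194*m/9 + 448/9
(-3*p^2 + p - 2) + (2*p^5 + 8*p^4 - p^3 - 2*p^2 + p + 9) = 2*p^5 + 8*p^4 - p^3 - 5*p^2 + 2*p + 7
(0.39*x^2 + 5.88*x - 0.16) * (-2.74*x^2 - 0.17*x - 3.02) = -1.0686*x^4 - 16.1775*x^3 - 1.739*x^2 - 17.7304*x + 0.4832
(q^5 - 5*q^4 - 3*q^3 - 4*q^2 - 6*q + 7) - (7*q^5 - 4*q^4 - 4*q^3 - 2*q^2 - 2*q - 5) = -6*q^5 - q^4 + q^3 - 2*q^2 - 4*q + 12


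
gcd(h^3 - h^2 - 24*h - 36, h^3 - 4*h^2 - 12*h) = h^2 - 4*h - 12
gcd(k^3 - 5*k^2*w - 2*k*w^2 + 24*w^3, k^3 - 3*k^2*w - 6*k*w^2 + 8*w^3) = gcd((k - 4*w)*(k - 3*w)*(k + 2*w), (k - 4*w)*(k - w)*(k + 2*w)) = -k^2 + 2*k*w + 8*w^2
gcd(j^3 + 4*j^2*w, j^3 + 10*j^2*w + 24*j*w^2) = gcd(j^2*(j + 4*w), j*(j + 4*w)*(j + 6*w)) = j^2 + 4*j*w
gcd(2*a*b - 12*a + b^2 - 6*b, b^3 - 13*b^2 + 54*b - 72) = b - 6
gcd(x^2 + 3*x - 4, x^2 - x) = x - 1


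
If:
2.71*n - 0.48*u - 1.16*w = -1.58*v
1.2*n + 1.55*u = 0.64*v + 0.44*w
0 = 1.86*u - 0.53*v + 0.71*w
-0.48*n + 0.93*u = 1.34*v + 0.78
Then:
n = 9.93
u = -7.84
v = -9.58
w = 13.39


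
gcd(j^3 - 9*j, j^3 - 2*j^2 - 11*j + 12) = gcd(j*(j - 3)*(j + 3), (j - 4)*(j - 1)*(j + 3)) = j + 3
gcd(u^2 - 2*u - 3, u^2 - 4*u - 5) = u + 1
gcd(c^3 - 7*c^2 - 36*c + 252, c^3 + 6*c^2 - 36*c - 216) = c^2 - 36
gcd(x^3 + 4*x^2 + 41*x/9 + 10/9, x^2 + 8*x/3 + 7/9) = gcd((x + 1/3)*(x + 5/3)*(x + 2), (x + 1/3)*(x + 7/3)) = x + 1/3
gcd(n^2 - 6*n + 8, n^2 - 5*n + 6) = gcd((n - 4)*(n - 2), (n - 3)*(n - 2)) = n - 2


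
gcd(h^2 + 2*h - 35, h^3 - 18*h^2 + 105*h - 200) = h - 5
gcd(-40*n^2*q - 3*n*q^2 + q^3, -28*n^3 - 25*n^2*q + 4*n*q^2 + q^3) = 1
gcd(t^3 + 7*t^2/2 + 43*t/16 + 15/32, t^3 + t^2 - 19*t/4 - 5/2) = t + 5/2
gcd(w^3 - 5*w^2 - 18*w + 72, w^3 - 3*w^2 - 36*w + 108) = w^2 - 9*w + 18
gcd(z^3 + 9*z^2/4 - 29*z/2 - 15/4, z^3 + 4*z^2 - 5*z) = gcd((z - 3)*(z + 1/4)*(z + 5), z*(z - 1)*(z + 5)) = z + 5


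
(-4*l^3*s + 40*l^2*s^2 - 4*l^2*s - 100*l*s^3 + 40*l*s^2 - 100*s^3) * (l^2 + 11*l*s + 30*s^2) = -4*l^5*s - 4*l^4*s^2 - 4*l^4*s + 220*l^3*s^3 - 4*l^3*s^2 + 100*l^2*s^4 + 220*l^2*s^3 - 3000*l*s^5 + 100*l*s^4 - 3000*s^5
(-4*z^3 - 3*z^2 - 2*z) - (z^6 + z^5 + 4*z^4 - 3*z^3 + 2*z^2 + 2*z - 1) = -z^6 - z^5 - 4*z^4 - z^3 - 5*z^2 - 4*z + 1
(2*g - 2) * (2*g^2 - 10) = 4*g^3 - 4*g^2 - 20*g + 20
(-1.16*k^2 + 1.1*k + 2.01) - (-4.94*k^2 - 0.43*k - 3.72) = 3.78*k^2 + 1.53*k + 5.73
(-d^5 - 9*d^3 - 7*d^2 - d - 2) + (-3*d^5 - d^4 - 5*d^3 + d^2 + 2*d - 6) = -4*d^5 - d^4 - 14*d^3 - 6*d^2 + d - 8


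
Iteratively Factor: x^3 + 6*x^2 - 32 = (x - 2)*(x^2 + 8*x + 16) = (x - 2)*(x + 4)*(x + 4)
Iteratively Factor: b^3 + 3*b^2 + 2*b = (b + 1)*(b^2 + 2*b) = b*(b + 1)*(b + 2)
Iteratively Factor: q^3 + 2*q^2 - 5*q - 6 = (q + 3)*(q^2 - q - 2) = (q - 2)*(q + 3)*(q + 1)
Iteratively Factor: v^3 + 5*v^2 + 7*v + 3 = (v + 1)*(v^2 + 4*v + 3) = (v + 1)^2*(v + 3)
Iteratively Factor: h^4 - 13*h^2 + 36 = (h + 2)*(h^3 - 2*h^2 - 9*h + 18) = (h - 2)*(h + 2)*(h^2 - 9) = (h - 2)*(h + 2)*(h + 3)*(h - 3)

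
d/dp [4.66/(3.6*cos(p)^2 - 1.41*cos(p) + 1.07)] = (33.552*cos(p) - 6.5706)*sin(p)/(3.6*cos(p)^2 - 1.41*cos(p) + 1.07)^2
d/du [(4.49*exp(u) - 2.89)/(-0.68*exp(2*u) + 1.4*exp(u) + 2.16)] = (3.0532*exp(2*u) - 3.9304*exp(u) + 13.7444)*exp(u)/(0.4624*exp(4*u) - 1.904*exp(3*u) - 0.9776*exp(2*u) + 6.048*exp(u) + 4.6656)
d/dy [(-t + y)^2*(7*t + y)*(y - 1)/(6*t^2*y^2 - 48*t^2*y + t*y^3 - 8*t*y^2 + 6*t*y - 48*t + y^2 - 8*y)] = (t - y)*(-(t - y)*(7*t + y)*(y - 1)*(12*t^2*y - 48*t^2 + 3*t*y^2 - 16*t*y + 6*t + 2*y - 8) + ((t - y)*(7*t + y) + (t - y)*(y - 1) - 2*(7*t + y)*(y - 1))*(6*t^2*y^2 - 48*t^2*y + t*y^3 - 8*t*y^2 + 6*t*y - 48*t + y^2 - 8*y))/(6*t^2*y^2 - 48*t^2*y + t*y^3 - 8*t*y^2 + 6*t*y - 48*t + y^2 - 8*y)^2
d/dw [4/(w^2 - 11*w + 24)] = 4*(11 - 2*w)/(w^2 - 11*w + 24)^2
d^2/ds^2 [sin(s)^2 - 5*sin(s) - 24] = 5*sin(s) + 2*cos(2*s)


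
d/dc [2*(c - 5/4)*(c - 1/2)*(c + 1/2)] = 6*c^2 - 5*c - 1/2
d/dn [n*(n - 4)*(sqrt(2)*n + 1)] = 3*sqrt(2)*n^2 - 8*sqrt(2)*n + 2*n - 4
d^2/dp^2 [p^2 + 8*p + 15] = 2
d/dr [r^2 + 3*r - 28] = 2*r + 3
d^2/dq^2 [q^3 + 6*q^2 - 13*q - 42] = 6*q + 12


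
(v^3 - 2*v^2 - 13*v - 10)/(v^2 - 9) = (v^3 - 2*v^2 - 13*v - 10)/(v^2 - 9)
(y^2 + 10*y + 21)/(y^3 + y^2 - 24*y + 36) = (y^2 + 10*y + 21)/(y^3 + y^2 - 24*y + 36)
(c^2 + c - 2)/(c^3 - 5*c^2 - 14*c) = (c - 1)/(c*(c - 7))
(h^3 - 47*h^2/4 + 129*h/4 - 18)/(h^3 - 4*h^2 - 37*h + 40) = (4*h^2 - 15*h + 9)/(4*(h^2 + 4*h - 5))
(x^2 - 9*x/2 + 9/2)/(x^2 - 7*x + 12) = (x - 3/2)/(x - 4)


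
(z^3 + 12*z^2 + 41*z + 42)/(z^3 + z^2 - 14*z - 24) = (z + 7)/(z - 4)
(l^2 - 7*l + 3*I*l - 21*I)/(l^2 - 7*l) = (l + 3*I)/l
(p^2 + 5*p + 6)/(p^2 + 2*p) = (p + 3)/p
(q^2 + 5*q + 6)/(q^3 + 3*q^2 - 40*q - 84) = (q + 3)/(q^2 + q - 42)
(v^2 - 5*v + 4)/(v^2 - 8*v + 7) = (v - 4)/(v - 7)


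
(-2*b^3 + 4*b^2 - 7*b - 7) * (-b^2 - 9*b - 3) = 2*b^5 + 14*b^4 - 23*b^3 + 58*b^2 + 84*b + 21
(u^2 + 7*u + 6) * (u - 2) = u^3 + 5*u^2 - 8*u - 12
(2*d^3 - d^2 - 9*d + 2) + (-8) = 2*d^3 - d^2 - 9*d - 6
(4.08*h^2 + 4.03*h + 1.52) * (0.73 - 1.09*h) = -4.4472*h^3 - 1.4143*h^2 + 1.2851*h + 1.1096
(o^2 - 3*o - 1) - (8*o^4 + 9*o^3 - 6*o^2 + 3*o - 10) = -8*o^4 - 9*o^3 + 7*o^2 - 6*o + 9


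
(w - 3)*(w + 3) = w^2 - 9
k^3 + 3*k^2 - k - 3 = (k - 1)*(k + 1)*(k + 3)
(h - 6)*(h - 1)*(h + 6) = h^3 - h^2 - 36*h + 36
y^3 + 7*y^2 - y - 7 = (y - 1)*(y + 1)*(y + 7)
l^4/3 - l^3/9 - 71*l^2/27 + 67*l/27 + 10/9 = (l/3 + 1)*(l - 2)*(l - 5/3)*(l + 1/3)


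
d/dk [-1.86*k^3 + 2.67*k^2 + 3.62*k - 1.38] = -5.58*k^2 + 5.34*k + 3.62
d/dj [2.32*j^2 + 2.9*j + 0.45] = 4.64*j + 2.9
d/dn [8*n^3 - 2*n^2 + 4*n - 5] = 24*n^2 - 4*n + 4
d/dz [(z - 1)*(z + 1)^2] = (z + 1)*(3*z - 1)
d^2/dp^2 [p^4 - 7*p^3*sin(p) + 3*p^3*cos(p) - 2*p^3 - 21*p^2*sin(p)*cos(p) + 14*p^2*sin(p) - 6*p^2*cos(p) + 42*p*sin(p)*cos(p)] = 7*p^3*sin(p) - 3*p^3*cos(p) - 32*p^2*sin(p) + 42*p^2*sin(2*p) - 36*p^2*cos(p) + 12*p^2 - 18*p*sin(p) - 84*sqrt(2)*p*sin(2*p + pi/4) + 74*p*cos(p) - 12*p + 28*sin(p) - 21*sin(2*p) - 12*cos(p) + 84*cos(2*p)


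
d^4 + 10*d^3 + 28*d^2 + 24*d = d*(d + 2)^2*(d + 6)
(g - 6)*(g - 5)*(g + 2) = g^3 - 9*g^2 + 8*g + 60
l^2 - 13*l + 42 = (l - 7)*(l - 6)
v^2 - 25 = (v - 5)*(v + 5)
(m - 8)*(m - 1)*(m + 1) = m^3 - 8*m^2 - m + 8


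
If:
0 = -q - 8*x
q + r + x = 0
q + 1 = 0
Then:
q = -1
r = 7/8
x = 1/8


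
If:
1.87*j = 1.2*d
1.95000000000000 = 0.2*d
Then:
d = 9.75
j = 6.26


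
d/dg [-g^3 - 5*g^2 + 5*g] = -3*g^2 - 10*g + 5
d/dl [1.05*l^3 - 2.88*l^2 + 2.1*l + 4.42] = 3.15*l^2 - 5.76*l + 2.1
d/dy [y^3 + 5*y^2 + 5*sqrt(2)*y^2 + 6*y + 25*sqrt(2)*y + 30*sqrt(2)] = 3*y^2 + 10*y + 10*sqrt(2)*y + 6 + 25*sqrt(2)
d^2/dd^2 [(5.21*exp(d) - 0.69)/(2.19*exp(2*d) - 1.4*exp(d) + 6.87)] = (24.987681*exp(4*d) + 2.73662400000003*exp(3*d) - 463.969458*exp(2*d) + 90.282408*exp(d) + 239.259429)*exp(d)/(10.503459*exp(6*d) - 20.14362*exp(5*d) + 111.724821*exp(4*d) - 129.12452*exp(3*d) + 350.479233*exp(2*d) - 198.22698*exp(d) + 324.242703)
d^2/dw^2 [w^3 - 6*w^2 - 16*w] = 6*w - 12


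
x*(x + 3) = x^2 + 3*x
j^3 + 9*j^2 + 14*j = j*(j + 2)*(j + 7)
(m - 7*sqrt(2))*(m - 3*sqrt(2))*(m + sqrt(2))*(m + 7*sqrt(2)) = m^4 - 2*sqrt(2)*m^3 - 104*m^2 + 196*sqrt(2)*m + 588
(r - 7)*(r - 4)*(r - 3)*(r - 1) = r^4 - 15*r^3 + 75*r^2 - 145*r + 84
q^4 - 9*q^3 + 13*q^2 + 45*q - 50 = (q - 5)^2*(q - 1)*(q + 2)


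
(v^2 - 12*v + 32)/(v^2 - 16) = (v - 8)/(v + 4)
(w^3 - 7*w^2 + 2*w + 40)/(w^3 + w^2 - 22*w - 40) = (w - 4)/(w + 4)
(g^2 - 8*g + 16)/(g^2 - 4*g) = (g - 4)/g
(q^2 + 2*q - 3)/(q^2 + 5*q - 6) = (q + 3)/(q + 6)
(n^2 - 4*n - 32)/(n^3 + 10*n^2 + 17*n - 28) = (n - 8)/(n^2 + 6*n - 7)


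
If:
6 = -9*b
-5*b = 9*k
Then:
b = -2/3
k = 10/27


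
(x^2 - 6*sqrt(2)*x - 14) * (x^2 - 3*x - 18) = x^4 - 6*sqrt(2)*x^3 - 3*x^3 - 32*x^2 + 18*sqrt(2)*x^2 + 42*x + 108*sqrt(2)*x + 252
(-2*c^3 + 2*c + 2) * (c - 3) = -2*c^4 + 6*c^3 + 2*c^2 - 4*c - 6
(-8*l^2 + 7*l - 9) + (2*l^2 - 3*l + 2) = -6*l^2 + 4*l - 7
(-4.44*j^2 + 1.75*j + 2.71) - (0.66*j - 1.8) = -4.44*j^2 + 1.09*j + 4.51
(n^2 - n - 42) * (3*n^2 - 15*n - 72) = 3*n^4 - 18*n^3 - 183*n^2 + 702*n + 3024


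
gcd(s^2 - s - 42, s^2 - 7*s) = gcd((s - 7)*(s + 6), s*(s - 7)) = s - 7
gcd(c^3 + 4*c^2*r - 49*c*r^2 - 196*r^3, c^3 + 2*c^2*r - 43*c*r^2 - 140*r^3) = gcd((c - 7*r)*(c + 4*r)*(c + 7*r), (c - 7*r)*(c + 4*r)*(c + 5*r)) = -c^2 + 3*c*r + 28*r^2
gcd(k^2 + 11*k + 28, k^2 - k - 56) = k + 7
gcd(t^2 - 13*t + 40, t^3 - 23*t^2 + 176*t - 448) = t - 8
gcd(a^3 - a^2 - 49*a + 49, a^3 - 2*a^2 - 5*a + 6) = a - 1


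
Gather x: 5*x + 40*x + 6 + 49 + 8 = 45*x + 63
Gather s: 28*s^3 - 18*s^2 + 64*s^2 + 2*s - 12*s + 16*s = 28*s^3 + 46*s^2 + 6*s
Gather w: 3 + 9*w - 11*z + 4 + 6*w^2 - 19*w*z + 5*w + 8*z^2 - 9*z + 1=6*w^2 + w*(14 - 19*z) + 8*z^2 - 20*z + 8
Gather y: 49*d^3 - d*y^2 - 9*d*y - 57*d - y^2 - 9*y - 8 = 49*d^3 - 57*d + y^2*(-d - 1) + y*(-9*d - 9) - 8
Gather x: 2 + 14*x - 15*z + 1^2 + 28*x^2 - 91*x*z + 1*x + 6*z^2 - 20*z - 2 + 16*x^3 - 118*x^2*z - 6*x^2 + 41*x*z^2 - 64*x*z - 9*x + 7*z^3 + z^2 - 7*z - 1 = 16*x^3 + x^2*(22 - 118*z) + x*(41*z^2 - 155*z + 6) + 7*z^3 + 7*z^2 - 42*z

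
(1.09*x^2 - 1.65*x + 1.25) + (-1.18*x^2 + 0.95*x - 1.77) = -0.0899999999999999*x^2 - 0.7*x - 0.52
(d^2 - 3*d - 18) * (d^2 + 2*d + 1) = d^4 - d^3 - 23*d^2 - 39*d - 18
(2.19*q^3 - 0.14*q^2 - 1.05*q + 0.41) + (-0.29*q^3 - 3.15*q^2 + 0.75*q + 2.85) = 1.9*q^3 - 3.29*q^2 - 0.3*q + 3.26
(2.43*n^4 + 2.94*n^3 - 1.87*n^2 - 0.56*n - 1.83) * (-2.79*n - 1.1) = -6.7797*n^5 - 10.8756*n^4 + 1.9833*n^3 + 3.6194*n^2 + 5.7217*n + 2.013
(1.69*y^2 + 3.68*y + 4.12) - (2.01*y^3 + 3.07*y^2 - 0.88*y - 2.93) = -2.01*y^3 - 1.38*y^2 + 4.56*y + 7.05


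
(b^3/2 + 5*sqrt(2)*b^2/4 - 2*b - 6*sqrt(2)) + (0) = b^3/2 + 5*sqrt(2)*b^2/4 - 2*b - 6*sqrt(2)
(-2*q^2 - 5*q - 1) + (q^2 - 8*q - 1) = -q^2 - 13*q - 2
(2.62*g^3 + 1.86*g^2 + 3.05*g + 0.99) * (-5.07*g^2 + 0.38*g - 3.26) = -13.2834*g^5 - 8.4346*g^4 - 23.2979*g^3 - 9.9239*g^2 - 9.5668*g - 3.2274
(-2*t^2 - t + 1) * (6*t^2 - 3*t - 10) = -12*t^4 + 29*t^2 + 7*t - 10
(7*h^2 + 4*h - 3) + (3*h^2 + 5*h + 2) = 10*h^2 + 9*h - 1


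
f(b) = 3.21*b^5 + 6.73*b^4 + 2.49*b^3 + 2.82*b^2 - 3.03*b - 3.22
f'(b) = 16.05*b^4 + 26.92*b^3 + 7.47*b^2 + 5.64*b - 3.03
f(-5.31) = -8481.14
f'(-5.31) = 8907.22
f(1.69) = 110.88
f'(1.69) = 288.70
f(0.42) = -3.56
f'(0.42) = 3.15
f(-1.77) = 7.46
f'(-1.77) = 18.64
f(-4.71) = -4315.13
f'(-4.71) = 5222.08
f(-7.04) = -39689.30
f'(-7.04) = 30359.19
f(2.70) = 876.43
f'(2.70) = 1449.48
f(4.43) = 8323.91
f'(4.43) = 8690.38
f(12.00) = 942973.22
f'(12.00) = 380470.89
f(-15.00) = -2104614.52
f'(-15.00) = 723269.37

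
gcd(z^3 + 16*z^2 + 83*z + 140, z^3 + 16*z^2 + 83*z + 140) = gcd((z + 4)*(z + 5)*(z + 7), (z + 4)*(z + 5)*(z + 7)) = z^3 + 16*z^2 + 83*z + 140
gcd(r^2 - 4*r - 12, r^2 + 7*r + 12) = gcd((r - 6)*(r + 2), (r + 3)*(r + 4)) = 1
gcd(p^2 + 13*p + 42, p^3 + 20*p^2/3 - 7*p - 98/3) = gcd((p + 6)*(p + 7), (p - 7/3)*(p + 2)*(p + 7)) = p + 7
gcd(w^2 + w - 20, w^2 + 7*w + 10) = w + 5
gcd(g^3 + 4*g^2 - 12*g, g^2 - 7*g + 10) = g - 2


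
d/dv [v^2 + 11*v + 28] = 2*v + 11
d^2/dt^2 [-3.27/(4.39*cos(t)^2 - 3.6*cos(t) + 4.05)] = (252.079068*(1 - cos(t)^2)^2 - 155.03724*cos(t)^3 - 64.137126*cos(t)^2 + 357.75108*cos(t) - 220.559538)/(4.39*cos(t)^2 - 3.6*cos(t) + 4.05)^3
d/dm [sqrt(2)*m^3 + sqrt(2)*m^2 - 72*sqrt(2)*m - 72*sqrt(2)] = sqrt(2)*(3*m^2 + 2*m - 72)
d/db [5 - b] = -1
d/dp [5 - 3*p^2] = -6*p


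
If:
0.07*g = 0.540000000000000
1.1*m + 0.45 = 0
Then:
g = 7.71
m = -0.41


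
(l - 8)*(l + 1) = l^2 - 7*l - 8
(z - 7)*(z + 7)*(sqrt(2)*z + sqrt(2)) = sqrt(2)*z^3 + sqrt(2)*z^2 - 49*sqrt(2)*z - 49*sqrt(2)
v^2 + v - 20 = (v - 4)*(v + 5)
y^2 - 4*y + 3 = (y - 3)*(y - 1)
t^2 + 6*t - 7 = (t - 1)*(t + 7)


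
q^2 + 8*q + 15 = (q + 3)*(q + 5)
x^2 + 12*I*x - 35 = (x + 5*I)*(x + 7*I)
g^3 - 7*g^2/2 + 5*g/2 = g*(g - 5/2)*(g - 1)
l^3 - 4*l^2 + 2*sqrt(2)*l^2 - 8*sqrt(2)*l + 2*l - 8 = (l - 4)*(l + sqrt(2))^2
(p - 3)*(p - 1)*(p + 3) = p^3 - p^2 - 9*p + 9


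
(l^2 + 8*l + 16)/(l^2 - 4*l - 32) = (l + 4)/(l - 8)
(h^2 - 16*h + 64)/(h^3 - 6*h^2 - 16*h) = (h - 8)/(h*(h + 2))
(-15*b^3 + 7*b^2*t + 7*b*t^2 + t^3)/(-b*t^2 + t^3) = 15*b^2/t^2 + 8*b/t + 1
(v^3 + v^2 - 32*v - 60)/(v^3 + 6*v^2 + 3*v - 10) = (v - 6)/(v - 1)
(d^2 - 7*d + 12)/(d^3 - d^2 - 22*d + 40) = (d - 3)/(d^2 + 3*d - 10)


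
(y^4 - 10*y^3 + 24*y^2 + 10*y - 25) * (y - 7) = y^5 - 17*y^4 + 94*y^3 - 158*y^2 - 95*y + 175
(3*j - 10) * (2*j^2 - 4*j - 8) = 6*j^3 - 32*j^2 + 16*j + 80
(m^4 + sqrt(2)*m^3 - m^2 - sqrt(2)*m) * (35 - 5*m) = -5*m^5 - 5*sqrt(2)*m^4 + 35*m^4 + 5*m^3 + 35*sqrt(2)*m^3 - 35*m^2 + 5*sqrt(2)*m^2 - 35*sqrt(2)*m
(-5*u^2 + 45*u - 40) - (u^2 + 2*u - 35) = -6*u^2 + 43*u - 5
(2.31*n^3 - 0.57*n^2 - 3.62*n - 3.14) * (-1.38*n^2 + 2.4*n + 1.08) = -3.1878*n^5 + 6.3306*n^4 + 6.1224*n^3 - 4.9704*n^2 - 11.4456*n - 3.3912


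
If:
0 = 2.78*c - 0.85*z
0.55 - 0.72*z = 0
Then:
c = 0.23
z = 0.76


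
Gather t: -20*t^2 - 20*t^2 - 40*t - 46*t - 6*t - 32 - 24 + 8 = -40*t^2 - 92*t - 48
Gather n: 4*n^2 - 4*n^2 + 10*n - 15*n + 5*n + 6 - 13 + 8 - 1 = 0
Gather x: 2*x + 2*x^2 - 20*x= 2*x^2 - 18*x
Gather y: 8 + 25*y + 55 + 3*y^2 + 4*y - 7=3*y^2 + 29*y + 56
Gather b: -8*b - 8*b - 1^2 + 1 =-16*b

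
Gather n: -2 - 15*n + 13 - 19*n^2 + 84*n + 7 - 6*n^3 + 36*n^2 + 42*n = -6*n^3 + 17*n^2 + 111*n + 18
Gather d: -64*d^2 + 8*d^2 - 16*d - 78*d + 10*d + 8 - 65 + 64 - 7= -56*d^2 - 84*d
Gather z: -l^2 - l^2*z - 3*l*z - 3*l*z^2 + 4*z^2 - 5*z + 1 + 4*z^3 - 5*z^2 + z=-l^2 + 4*z^3 + z^2*(-3*l - 1) + z*(-l^2 - 3*l - 4) + 1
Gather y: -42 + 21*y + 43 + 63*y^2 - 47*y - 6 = 63*y^2 - 26*y - 5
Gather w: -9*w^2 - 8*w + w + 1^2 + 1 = -9*w^2 - 7*w + 2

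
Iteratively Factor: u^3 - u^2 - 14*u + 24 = (u - 2)*(u^2 + u - 12) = (u - 2)*(u + 4)*(u - 3)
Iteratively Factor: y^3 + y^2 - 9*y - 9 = (y + 1)*(y^2 - 9) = (y - 3)*(y + 1)*(y + 3)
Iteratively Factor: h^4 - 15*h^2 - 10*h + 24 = (h + 2)*(h^3 - 2*h^2 - 11*h + 12) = (h - 4)*(h + 2)*(h^2 + 2*h - 3) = (h - 4)*(h - 1)*(h + 2)*(h + 3)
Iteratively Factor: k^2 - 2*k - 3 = (k - 3)*(k + 1)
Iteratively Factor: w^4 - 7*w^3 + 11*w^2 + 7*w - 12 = (w - 4)*(w^3 - 3*w^2 - w + 3) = (w - 4)*(w - 3)*(w^2 - 1) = (w - 4)*(w - 3)*(w + 1)*(w - 1)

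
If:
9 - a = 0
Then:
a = 9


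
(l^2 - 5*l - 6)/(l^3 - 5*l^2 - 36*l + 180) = (l + 1)/(l^2 + l - 30)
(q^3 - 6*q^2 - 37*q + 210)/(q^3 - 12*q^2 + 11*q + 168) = (q^2 + q - 30)/(q^2 - 5*q - 24)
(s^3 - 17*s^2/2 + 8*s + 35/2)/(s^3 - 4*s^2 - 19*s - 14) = (s - 5/2)/(s + 2)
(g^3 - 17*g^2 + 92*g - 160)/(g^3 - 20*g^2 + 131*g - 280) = (g - 4)/(g - 7)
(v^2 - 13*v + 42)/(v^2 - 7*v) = (v - 6)/v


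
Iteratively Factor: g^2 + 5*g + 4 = (g + 1)*(g + 4)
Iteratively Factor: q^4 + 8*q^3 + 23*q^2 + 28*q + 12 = (q + 2)*(q^3 + 6*q^2 + 11*q + 6) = (q + 2)*(q + 3)*(q^2 + 3*q + 2) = (q + 2)^2*(q + 3)*(q + 1)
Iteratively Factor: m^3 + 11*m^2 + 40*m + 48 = (m + 4)*(m^2 + 7*m + 12) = (m + 4)^2*(m + 3)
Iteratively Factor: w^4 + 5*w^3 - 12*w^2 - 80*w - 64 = (w + 1)*(w^3 + 4*w^2 - 16*w - 64) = (w - 4)*(w + 1)*(w^2 + 8*w + 16) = (w - 4)*(w + 1)*(w + 4)*(w + 4)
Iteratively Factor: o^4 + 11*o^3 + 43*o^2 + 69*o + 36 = (o + 3)*(o^3 + 8*o^2 + 19*o + 12) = (o + 1)*(o + 3)*(o^2 + 7*o + 12) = (o + 1)*(o + 3)^2*(o + 4)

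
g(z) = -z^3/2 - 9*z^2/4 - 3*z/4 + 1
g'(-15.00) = -270.75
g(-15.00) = 1193.50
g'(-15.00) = -270.75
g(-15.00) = 1193.50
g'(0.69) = -4.57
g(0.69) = -0.75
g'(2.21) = -18.02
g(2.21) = -17.04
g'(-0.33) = 0.57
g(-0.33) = 1.02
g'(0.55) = -3.68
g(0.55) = -0.18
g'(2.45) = -20.78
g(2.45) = -21.70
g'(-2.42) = 1.36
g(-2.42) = -3.28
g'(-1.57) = 2.62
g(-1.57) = -1.43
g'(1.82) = -13.91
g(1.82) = -10.83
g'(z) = -3*z^2/2 - 9*z/2 - 3/4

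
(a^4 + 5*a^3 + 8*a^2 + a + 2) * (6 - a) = -a^5 + a^4 + 22*a^3 + 47*a^2 + 4*a + 12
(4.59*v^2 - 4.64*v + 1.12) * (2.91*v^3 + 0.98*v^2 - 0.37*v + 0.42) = 13.3569*v^5 - 9.0042*v^4 - 2.9863*v^3 + 4.7422*v^2 - 2.3632*v + 0.4704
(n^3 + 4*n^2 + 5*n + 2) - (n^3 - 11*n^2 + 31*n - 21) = 15*n^2 - 26*n + 23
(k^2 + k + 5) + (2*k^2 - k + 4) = 3*k^2 + 9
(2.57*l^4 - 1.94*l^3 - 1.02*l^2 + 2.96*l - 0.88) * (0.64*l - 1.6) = 1.6448*l^5 - 5.3536*l^4 + 2.4512*l^3 + 3.5264*l^2 - 5.2992*l + 1.408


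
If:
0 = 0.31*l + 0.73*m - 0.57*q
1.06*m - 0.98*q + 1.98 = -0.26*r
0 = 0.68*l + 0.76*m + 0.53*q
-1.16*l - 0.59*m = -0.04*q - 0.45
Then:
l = 0.58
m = -0.39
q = -0.18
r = -6.72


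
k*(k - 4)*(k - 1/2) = k^3 - 9*k^2/2 + 2*k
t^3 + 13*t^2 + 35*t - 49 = (t - 1)*(t + 7)^2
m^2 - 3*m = m*(m - 3)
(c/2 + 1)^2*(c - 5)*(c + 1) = c^4/4 - 17*c^2/4 - 9*c - 5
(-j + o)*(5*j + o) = -5*j^2 + 4*j*o + o^2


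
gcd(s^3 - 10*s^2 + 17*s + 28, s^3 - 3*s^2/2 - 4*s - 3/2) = s + 1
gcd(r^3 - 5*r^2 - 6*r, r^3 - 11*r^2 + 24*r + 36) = r^2 - 5*r - 6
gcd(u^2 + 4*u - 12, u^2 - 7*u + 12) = 1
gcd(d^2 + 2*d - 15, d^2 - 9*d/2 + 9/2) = d - 3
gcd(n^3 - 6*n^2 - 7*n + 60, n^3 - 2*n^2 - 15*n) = n^2 - 2*n - 15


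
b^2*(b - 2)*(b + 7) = b^4 + 5*b^3 - 14*b^2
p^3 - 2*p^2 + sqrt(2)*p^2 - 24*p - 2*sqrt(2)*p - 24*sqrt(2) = (p - 6)*(p + 4)*(p + sqrt(2))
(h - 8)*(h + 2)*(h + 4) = h^3 - 2*h^2 - 40*h - 64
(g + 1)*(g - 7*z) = g^2 - 7*g*z + g - 7*z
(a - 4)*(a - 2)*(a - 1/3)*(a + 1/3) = a^4 - 6*a^3 + 71*a^2/9 + 2*a/3 - 8/9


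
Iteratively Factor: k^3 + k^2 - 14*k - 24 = (k + 2)*(k^2 - k - 12) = (k + 2)*(k + 3)*(k - 4)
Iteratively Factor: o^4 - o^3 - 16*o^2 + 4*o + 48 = (o + 3)*(o^3 - 4*o^2 - 4*o + 16) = (o - 4)*(o + 3)*(o^2 - 4) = (o - 4)*(o + 2)*(o + 3)*(o - 2)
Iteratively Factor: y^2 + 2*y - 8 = (y - 2)*(y + 4)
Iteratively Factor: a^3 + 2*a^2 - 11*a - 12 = (a - 3)*(a^2 + 5*a + 4) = (a - 3)*(a + 1)*(a + 4)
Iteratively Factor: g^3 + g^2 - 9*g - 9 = (g + 3)*(g^2 - 2*g - 3) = (g + 1)*(g + 3)*(g - 3)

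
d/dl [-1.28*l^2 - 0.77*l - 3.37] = -2.56*l - 0.77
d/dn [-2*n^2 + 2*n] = 2 - 4*n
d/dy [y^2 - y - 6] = 2*y - 1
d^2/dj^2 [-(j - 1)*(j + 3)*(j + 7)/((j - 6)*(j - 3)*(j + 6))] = 6*(-4*j^6 - 47*j^5 - 33*j^4 + 1719*j^3 + 2781*j^2 - 15228*j - 37908)/(j^9 - 9*j^8 - 81*j^7 + 945*j^6 + 972*j^5 - 32076*j^4 + 58320*j^3 + 314928*j^2 - 1259712*j + 1259712)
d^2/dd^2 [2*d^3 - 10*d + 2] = 12*d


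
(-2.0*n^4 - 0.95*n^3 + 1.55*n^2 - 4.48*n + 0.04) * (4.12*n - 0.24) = -8.24*n^5 - 3.434*n^4 + 6.614*n^3 - 18.8296*n^2 + 1.24*n - 0.0096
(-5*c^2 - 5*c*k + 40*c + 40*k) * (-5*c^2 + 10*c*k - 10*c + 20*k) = 25*c^4 - 25*c^3*k - 150*c^3 - 50*c^2*k^2 + 150*c^2*k - 400*c^2 + 300*c*k^2 + 400*c*k + 800*k^2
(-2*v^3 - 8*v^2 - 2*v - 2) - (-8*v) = -2*v^3 - 8*v^2 + 6*v - 2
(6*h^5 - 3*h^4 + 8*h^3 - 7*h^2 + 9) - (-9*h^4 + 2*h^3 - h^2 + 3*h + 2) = 6*h^5 + 6*h^4 + 6*h^3 - 6*h^2 - 3*h + 7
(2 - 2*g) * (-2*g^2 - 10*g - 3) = 4*g^3 + 16*g^2 - 14*g - 6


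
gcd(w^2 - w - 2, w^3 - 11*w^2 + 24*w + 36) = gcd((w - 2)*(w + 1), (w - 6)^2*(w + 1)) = w + 1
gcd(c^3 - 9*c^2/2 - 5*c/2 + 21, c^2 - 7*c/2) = c - 7/2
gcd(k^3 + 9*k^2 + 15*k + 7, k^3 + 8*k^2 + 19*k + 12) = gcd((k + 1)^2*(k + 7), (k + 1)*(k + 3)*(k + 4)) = k + 1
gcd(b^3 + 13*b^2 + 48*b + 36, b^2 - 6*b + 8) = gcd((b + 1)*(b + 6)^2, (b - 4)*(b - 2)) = 1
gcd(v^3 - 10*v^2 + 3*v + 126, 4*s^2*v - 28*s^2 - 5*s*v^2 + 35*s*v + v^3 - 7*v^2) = v - 7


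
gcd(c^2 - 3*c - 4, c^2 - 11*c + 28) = c - 4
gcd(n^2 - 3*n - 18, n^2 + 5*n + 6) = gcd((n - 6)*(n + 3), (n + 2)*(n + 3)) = n + 3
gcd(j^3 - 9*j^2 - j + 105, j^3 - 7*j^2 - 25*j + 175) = j^2 - 12*j + 35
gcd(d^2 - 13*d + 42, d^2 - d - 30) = d - 6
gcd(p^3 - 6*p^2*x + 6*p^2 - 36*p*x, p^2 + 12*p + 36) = p + 6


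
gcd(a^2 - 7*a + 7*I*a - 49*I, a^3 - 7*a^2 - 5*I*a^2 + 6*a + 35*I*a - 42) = a - 7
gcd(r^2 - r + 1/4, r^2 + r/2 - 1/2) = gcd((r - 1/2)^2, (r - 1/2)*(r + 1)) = r - 1/2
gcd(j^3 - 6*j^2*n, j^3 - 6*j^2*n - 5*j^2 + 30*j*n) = j^2 - 6*j*n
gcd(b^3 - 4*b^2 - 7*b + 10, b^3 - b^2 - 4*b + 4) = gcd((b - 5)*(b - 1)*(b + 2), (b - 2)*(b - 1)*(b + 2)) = b^2 + b - 2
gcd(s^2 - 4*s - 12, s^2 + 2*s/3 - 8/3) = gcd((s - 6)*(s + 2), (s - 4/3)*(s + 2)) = s + 2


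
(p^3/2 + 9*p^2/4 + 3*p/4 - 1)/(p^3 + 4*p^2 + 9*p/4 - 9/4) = (p^2 + 5*p + 4)/(2*p^2 + 9*p + 9)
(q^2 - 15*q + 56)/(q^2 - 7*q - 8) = (q - 7)/(q + 1)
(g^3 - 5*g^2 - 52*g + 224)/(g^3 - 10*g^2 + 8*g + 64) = (g + 7)/(g + 2)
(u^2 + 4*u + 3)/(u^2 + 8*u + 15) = (u + 1)/(u + 5)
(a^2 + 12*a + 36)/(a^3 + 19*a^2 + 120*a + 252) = 1/(a + 7)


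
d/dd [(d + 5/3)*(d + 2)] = 2*d + 11/3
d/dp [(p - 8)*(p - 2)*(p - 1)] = 3*p^2 - 22*p + 26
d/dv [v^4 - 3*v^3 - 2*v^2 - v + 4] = 4*v^3 - 9*v^2 - 4*v - 1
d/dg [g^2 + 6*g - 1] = 2*g + 6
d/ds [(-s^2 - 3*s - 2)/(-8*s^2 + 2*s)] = (-13*s^2 - 16*s + 2)/(2*s^2*(16*s^2 - 8*s + 1))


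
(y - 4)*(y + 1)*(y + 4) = y^3 + y^2 - 16*y - 16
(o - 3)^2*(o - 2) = o^3 - 8*o^2 + 21*o - 18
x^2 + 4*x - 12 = (x - 2)*(x + 6)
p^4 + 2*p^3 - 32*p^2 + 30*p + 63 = (p - 3)^2*(p + 1)*(p + 7)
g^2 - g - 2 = (g - 2)*(g + 1)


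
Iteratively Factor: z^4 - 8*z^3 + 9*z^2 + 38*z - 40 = (z + 2)*(z^3 - 10*z^2 + 29*z - 20) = (z - 4)*(z + 2)*(z^2 - 6*z + 5) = (z - 4)*(z - 1)*(z + 2)*(z - 5)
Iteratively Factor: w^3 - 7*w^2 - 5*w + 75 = (w - 5)*(w^2 - 2*w - 15) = (w - 5)*(w + 3)*(w - 5)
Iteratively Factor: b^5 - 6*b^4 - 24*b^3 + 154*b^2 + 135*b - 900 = (b - 5)*(b^4 - b^3 - 29*b^2 + 9*b + 180) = (b - 5)*(b + 4)*(b^3 - 5*b^2 - 9*b + 45) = (b - 5)*(b - 3)*(b + 4)*(b^2 - 2*b - 15) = (b - 5)*(b - 3)*(b + 3)*(b + 4)*(b - 5)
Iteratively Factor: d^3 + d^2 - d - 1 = (d + 1)*(d^2 - 1) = (d - 1)*(d + 1)*(d + 1)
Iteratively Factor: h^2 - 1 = (h + 1)*(h - 1)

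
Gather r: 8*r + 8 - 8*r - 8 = 0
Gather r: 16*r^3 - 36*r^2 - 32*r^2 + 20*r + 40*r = 16*r^3 - 68*r^2 + 60*r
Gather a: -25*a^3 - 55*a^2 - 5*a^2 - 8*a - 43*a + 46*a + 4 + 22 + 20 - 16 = -25*a^3 - 60*a^2 - 5*a + 30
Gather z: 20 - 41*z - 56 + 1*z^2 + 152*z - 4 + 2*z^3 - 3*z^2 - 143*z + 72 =2*z^3 - 2*z^2 - 32*z + 32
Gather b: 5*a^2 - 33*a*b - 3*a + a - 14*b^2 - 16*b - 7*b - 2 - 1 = 5*a^2 - 2*a - 14*b^2 + b*(-33*a - 23) - 3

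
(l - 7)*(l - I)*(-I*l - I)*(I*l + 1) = l^4 - 6*l^3 - 2*I*l^3 - 8*l^2 + 12*I*l^2 + 6*l + 14*I*l + 7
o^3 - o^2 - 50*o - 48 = (o - 8)*(o + 1)*(o + 6)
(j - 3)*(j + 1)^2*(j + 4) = j^4 + 3*j^3 - 9*j^2 - 23*j - 12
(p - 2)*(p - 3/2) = p^2 - 7*p/2 + 3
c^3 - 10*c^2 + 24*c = c*(c - 6)*(c - 4)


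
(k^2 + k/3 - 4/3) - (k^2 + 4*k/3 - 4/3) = -k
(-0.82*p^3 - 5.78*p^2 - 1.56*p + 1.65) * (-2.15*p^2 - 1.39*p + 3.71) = 1.763*p^5 + 13.5668*p^4 + 8.346*p^3 - 22.8229*p^2 - 8.0811*p + 6.1215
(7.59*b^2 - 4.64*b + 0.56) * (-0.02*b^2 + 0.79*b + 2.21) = -0.1518*b^4 + 6.0889*b^3 + 13.0971*b^2 - 9.812*b + 1.2376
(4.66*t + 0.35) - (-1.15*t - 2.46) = 5.81*t + 2.81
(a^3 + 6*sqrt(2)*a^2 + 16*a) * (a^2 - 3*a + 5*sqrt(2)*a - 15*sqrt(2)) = a^5 - 3*a^4 + 11*sqrt(2)*a^4 - 33*sqrt(2)*a^3 + 76*a^3 - 228*a^2 + 80*sqrt(2)*a^2 - 240*sqrt(2)*a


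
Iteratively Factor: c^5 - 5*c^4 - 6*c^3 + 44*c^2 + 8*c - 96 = (c + 2)*(c^4 - 7*c^3 + 8*c^2 + 28*c - 48) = (c - 4)*(c + 2)*(c^3 - 3*c^2 - 4*c + 12) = (c - 4)*(c + 2)^2*(c^2 - 5*c + 6) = (c - 4)*(c - 2)*(c + 2)^2*(c - 3)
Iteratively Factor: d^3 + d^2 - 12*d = (d + 4)*(d^2 - 3*d) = (d - 3)*(d + 4)*(d)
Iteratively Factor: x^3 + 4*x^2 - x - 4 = (x + 4)*(x^2 - 1) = (x + 1)*(x + 4)*(x - 1)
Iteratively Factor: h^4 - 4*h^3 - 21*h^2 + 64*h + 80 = (h - 4)*(h^3 - 21*h - 20) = (h - 4)*(h + 4)*(h^2 - 4*h - 5) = (h - 4)*(h + 1)*(h + 4)*(h - 5)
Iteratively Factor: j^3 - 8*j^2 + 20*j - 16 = (j - 2)*(j^2 - 6*j + 8) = (j - 4)*(j - 2)*(j - 2)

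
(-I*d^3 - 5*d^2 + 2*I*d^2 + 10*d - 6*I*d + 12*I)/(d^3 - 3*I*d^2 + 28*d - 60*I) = (-I*d^2 + d*(1 + 2*I) - 2)/(d^2 + 3*I*d + 10)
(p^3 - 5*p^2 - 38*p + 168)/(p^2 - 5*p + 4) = (p^2 - p - 42)/(p - 1)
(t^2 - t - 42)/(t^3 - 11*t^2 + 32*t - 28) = (t + 6)/(t^2 - 4*t + 4)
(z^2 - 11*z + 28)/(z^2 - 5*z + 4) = (z - 7)/(z - 1)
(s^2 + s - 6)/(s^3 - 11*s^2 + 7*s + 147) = (s - 2)/(s^2 - 14*s + 49)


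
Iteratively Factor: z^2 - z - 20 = (z + 4)*(z - 5)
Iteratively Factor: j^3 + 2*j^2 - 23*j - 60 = (j + 3)*(j^2 - j - 20) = (j + 3)*(j + 4)*(j - 5)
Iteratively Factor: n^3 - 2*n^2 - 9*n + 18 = (n + 3)*(n^2 - 5*n + 6) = (n - 3)*(n + 3)*(n - 2)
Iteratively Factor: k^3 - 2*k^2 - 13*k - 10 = (k + 2)*(k^2 - 4*k - 5) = (k + 1)*(k + 2)*(k - 5)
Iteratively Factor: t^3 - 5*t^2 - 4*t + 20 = (t + 2)*(t^2 - 7*t + 10) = (t - 5)*(t + 2)*(t - 2)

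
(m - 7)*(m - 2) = m^2 - 9*m + 14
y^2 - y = y*(y - 1)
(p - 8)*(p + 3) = p^2 - 5*p - 24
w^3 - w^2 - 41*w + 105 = (w - 5)*(w - 3)*(w + 7)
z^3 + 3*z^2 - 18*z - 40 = (z - 4)*(z + 2)*(z + 5)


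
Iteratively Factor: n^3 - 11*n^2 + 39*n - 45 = (n - 5)*(n^2 - 6*n + 9) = (n - 5)*(n - 3)*(n - 3)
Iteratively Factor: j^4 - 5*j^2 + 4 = (j - 1)*(j^3 + j^2 - 4*j - 4) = (j - 2)*(j - 1)*(j^2 + 3*j + 2) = (j - 2)*(j - 1)*(j + 1)*(j + 2)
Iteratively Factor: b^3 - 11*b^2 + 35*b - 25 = (b - 5)*(b^2 - 6*b + 5) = (b - 5)*(b - 1)*(b - 5)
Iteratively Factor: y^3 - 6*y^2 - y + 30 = (y - 3)*(y^2 - 3*y - 10) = (y - 5)*(y - 3)*(y + 2)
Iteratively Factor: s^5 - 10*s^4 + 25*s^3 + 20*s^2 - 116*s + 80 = (s - 5)*(s^4 - 5*s^3 + 20*s - 16) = (s - 5)*(s - 2)*(s^3 - 3*s^2 - 6*s + 8) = (s - 5)*(s - 4)*(s - 2)*(s^2 + s - 2) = (s - 5)*(s - 4)*(s - 2)*(s + 2)*(s - 1)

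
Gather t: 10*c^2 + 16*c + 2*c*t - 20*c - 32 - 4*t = 10*c^2 - 4*c + t*(2*c - 4) - 32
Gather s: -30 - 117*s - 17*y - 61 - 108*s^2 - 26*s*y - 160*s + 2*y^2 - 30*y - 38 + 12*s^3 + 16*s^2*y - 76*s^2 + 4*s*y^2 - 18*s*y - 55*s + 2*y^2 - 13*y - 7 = 12*s^3 + s^2*(16*y - 184) + s*(4*y^2 - 44*y - 332) + 4*y^2 - 60*y - 136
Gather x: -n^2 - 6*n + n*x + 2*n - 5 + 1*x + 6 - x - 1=-n^2 + n*x - 4*n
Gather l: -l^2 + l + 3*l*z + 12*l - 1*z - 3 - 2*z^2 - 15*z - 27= -l^2 + l*(3*z + 13) - 2*z^2 - 16*z - 30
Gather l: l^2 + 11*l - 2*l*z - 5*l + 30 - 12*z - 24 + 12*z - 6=l^2 + l*(6 - 2*z)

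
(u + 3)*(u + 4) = u^2 + 7*u + 12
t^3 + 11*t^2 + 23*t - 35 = (t - 1)*(t + 5)*(t + 7)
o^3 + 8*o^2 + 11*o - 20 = (o - 1)*(o + 4)*(o + 5)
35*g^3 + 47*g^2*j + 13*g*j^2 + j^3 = (g + j)*(5*g + j)*(7*g + j)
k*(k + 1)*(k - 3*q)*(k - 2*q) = k^4 - 5*k^3*q + k^3 + 6*k^2*q^2 - 5*k^2*q + 6*k*q^2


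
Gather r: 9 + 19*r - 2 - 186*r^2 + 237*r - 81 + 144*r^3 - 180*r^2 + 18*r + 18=144*r^3 - 366*r^2 + 274*r - 56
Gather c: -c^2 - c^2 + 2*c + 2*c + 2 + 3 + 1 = -2*c^2 + 4*c + 6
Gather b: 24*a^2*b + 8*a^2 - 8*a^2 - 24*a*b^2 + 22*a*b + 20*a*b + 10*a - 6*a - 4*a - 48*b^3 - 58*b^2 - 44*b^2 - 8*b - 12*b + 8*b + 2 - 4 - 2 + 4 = -48*b^3 + b^2*(-24*a - 102) + b*(24*a^2 + 42*a - 12)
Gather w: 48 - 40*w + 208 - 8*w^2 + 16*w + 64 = -8*w^2 - 24*w + 320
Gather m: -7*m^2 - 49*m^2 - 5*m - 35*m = -56*m^2 - 40*m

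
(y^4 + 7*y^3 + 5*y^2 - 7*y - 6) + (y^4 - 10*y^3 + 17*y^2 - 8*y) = 2*y^4 - 3*y^3 + 22*y^2 - 15*y - 6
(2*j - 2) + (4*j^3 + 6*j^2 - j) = 4*j^3 + 6*j^2 + j - 2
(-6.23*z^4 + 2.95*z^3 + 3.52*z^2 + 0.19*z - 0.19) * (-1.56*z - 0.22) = 9.7188*z^5 - 3.2314*z^4 - 6.1402*z^3 - 1.0708*z^2 + 0.2546*z + 0.0418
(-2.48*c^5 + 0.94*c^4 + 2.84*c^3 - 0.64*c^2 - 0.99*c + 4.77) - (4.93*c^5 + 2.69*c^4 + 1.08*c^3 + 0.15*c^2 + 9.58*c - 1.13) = -7.41*c^5 - 1.75*c^4 + 1.76*c^3 - 0.79*c^2 - 10.57*c + 5.9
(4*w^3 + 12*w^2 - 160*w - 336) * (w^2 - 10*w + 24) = 4*w^5 - 28*w^4 - 184*w^3 + 1552*w^2 - 480*w - 8064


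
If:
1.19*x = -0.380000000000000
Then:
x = -0.32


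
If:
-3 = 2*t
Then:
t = -3/2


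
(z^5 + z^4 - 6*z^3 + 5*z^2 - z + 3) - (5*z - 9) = z^5 + z^4 - 6*z^3 + 5*z^2 - 6*z + 12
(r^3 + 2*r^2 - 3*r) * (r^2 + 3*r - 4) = r^5 + 5*r^4 - r^3 - 17*r^2 + 12*r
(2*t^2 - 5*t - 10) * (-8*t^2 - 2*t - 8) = -16*t^4 + 36*t^3 + 74*t^2 + 60*t + 80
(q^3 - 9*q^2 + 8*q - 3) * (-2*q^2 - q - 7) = -2*q^5 + 17*q^4 - 14*q^3 + 61*q^2 - 53*q + 21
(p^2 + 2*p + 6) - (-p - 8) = p^2 + 3*p + 14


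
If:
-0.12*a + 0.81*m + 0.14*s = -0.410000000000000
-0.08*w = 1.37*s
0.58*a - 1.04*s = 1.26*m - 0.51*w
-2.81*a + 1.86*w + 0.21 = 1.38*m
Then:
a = -0.28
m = -0.56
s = 0.06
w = -0.95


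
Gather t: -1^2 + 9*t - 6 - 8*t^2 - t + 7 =-8*t^2 + 8*t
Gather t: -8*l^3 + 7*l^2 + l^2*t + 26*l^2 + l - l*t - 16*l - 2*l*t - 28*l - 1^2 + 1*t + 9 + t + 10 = -8*l^3 + 33*l^2 - 43*l + t*(l^2 - 3*l + 2) + 18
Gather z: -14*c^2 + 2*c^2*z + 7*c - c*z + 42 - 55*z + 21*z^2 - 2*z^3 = -14*c^2 + 7*c - 2*z^3 + 21*z^2 + z*(2*c^2 - c - 55) + 42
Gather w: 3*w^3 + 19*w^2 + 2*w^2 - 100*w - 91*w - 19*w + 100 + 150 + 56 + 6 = 3*w^3 + 21*w^2 - 210*w + 312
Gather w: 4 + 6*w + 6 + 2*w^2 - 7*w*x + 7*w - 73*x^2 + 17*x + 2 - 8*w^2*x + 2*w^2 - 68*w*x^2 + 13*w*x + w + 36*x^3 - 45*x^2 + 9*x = w^2*(4 - 8*x) + w*(-68*x^2 + 6*x + 14) + 36*x^3 - 118*x^2 + 26*x + 12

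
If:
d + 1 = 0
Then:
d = -1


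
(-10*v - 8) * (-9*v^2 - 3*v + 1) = 90*v^3 + 102*v^2 + 14*v - 8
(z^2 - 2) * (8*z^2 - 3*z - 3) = 8*z^4 - 3*z^3 - 19*z^2 + 6*z + 6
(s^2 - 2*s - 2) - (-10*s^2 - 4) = 11*s^2 - 2*s + 2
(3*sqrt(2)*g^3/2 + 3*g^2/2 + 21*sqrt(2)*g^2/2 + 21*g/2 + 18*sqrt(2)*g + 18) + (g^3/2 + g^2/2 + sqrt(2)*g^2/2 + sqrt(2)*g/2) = g^3/2 + 3*sqrt(2)*g^3/2 + 2*g^2 + 11*sqrt(2)*g^2 + 21*g/2 + 37*sqrt(2)*g/2 + 18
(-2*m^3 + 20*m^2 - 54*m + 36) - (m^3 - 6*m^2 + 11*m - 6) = -3*m^3 + 26*m^2 - 65*m + 42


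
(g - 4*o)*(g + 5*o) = g^2 + g*o - 20*o^2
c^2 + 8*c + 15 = (c + 3)*(c + 5)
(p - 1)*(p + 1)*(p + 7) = p^3 + 7*p^2 - p - 7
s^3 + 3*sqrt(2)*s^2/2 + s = s*(s + sqrt(2)/2)*(s + sqrt(2))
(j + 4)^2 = j^2 + 8*j + 16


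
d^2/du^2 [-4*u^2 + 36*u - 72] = -8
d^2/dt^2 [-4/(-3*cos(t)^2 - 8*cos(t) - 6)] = 8*(-18*sin(t)^4 + 5*sin(t)^2 + 69*cos(t) - 9*cos(3*t) + 59)/(-3*sin(t)^2 + 8*cos(t) + 9)^3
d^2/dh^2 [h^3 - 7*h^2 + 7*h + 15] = 6*h - 14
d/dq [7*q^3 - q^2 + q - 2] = 21*q^2 - 2*q + 1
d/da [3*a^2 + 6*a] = 6*a + 6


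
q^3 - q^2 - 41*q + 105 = (q - 5)*(q - 3)*(q + 7)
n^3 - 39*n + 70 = (n - 5)*(n - 2)*(n + 7)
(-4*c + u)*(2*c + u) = -8*c^2 - 2*c*u + u^2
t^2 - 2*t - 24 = (t - 6)*(t + 4)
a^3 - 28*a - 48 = (a - 6)*(a + 2)*(a + 4)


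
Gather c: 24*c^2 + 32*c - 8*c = 24*c^2 + 24*c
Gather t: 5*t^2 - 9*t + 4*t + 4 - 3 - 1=5*t^2 - 5*t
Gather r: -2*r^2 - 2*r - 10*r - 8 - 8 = -2*r^2 - 12*r - 16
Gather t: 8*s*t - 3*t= t*(8*s - 3)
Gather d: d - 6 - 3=d - 9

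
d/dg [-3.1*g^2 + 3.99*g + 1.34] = 3.99 - 6.2*g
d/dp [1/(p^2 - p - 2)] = (1 - 2*p)/(-p^2 + p + 2)^2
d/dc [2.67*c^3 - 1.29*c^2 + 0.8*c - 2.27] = 8.01*c^2 - 2.58*c + 0.8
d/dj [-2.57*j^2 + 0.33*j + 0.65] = 0.33 - 5.14*j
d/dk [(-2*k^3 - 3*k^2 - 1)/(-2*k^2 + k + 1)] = (4*k^4 - 4*k^3 - 9*k^2 - 10*k + 1)/(4*k^4 - 4*k^3 - 3*k^2 + 2*k + 1)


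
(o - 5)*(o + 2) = o^2 - 3*o - 10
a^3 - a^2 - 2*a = a*(a - 2)*(a + 1)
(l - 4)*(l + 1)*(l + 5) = l^3 + 2*l^2 - 19*l - 20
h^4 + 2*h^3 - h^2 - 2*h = h*(h - 1)*(h + 1)*(h + 2)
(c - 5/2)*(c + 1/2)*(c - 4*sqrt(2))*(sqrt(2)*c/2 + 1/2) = sqrt(2)*c^4/2 - 7*c^3/2 - sqrt(2)*c^3 - 21*sqrt(2)*c^2/8 + 7*c^2 + 35*c/8 + 4*sqrt(2)*c + 5*sqrt(2)/2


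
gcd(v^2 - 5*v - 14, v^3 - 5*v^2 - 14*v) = v^2 - 5*v - 14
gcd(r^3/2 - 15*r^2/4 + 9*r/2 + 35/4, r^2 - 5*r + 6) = 1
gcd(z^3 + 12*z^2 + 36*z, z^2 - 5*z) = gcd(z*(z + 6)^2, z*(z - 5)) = z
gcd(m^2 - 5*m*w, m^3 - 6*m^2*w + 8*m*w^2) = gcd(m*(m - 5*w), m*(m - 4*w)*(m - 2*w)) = m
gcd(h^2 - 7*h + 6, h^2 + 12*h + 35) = 1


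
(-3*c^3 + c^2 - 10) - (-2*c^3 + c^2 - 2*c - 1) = -c^3 + 2*c - 9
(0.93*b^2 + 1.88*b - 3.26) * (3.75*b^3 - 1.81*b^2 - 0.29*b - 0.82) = 3.4875*b^5 + 5.3667*b^4 - 15.8975*b^3 + 4.5928*b^2 - 0.5962*b + 2.6732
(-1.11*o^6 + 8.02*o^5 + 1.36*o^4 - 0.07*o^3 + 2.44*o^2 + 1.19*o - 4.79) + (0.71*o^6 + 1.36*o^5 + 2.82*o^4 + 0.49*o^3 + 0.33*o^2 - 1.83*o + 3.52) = -0.4*o^6 + 9.38*o^5 + 4.18*o^4 + 0.42*o^3 + 2.77*o^2 - 0.64*o - 1.27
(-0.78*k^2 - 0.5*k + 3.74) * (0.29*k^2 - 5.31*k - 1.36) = -0.2262*k^4 + 3.9968*k^3 + 4.8004*k^2 - 19.1794*k - 5.0864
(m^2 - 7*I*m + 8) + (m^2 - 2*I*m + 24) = 2*m^2 - 9*I*m + 32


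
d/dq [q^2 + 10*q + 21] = 2*q + 10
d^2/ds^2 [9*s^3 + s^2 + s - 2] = 54*s + 2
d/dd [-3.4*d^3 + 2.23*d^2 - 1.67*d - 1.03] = -10.2*d^2 + 4.46*d - 1.67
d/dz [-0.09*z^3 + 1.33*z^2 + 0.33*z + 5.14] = -0.27*z^2 + 2.66*z + 0.33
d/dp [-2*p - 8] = -2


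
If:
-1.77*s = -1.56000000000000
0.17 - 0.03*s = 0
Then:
No Solution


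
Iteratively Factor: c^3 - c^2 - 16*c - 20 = (c - 5)*(c^2 + 4*c + 4) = (c - 5)*(c + 2)*(c + 2)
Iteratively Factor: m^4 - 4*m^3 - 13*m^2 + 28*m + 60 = (m - 3)*(m^3 - m^2 - 16*m - 20) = (m - 3)*(m + 2)*(m^2 - 3*m - 10) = (m - 3)*(m + 2)^2*(m - 5)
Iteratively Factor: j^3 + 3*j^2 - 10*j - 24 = (j - 3)*(j^2 + 6*j + 8) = (j - 3)*(j + 4)*(j + 2)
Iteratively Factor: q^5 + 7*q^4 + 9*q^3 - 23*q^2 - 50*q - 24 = (q + 3)*(q^4 + 4*q^3 - 3*q^2 - 14*q - 8) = (q + 1)*(q + 3)*(q^3 + 3*q^2 - 6*q - 8) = (q - 2)*(q + 1)*(q + 3)*(q^2 + 5*q + 4) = (q - 2)*(q + 1)^2*(q + 3)*(q + 4)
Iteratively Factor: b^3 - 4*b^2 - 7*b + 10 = (b - 1)*(b^2 - 3*b - 10) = (b - 1)*(b + 2)*(b - 5)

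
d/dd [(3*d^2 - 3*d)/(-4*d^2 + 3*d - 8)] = 3*(-d^2 - 16*d + 8)/(16*d^4 - 24*d^3 + 73*d^2 - 48*d + 64)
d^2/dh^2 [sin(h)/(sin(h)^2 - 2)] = (-sin(h)^4 - 10*sin(h)^2 + 8)*sin(h)/(sin(h)^2 - 2)^3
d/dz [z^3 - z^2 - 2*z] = 3*z^2 - 2*z - 2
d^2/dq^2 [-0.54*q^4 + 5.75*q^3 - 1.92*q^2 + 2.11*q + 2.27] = -6.48*q^2 + 34.5*q - 3.84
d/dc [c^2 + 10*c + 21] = 2*c + 10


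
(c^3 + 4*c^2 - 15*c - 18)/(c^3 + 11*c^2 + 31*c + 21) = (c^2 + 3*c - 18)/(c^2 + 10*c + 21)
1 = 1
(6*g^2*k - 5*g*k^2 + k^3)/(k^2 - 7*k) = (6*g^2 - 5*g*k + k^2)/(k - 7)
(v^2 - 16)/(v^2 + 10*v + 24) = (v - 4)/(v + 6)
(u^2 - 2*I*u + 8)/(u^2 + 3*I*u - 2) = (u - 4*I)/(u + I)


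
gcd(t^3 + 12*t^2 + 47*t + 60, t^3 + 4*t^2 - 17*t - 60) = t^2 + 8*t + 15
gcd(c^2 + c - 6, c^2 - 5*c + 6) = c - 2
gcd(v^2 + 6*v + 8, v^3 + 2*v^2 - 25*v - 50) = v + 2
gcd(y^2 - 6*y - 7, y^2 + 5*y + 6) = 1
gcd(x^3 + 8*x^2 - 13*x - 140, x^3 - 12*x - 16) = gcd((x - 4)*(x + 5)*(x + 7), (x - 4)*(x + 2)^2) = x - 4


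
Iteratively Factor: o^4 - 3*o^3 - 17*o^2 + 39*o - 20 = (o + 4)*(o^3 - 7*o^2 + 11*o - 5) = (o - 1)*(o + 4)*(o^2 - 6*o + 5) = (o - 5)*(o - 1)*(o + 4)*(o - 1)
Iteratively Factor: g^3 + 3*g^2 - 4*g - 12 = (g - 2)*(g^2 + 5*g + 6) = (g - 2)*(g + 2)*(g + 3)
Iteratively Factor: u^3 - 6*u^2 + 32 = (u + 2)*(u^2 - 8*u + 16) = (u - 4)*(u + 2)*(u - 4)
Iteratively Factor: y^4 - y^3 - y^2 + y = (y)*(y^3 - y^2 - y + 1) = y*(y - 1)*(y^2 - 1) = y*(y - 1)^2*(y + 1)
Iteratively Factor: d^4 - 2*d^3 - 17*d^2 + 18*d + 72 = (d + 2)*(d^3 - 4*d^2 - 9*d + 36) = (d + 2)*(d + 3)*(d^2 - 7*d + 12) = (d - 4)*(d + 2)*(d + 3)*(d - 3)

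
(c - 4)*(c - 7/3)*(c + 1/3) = c^3 - 6*c^2 + 65*c/9 + 28/9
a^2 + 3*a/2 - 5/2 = (a - 1)*(a + 5/2)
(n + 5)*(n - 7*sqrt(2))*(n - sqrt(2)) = n^3 - 8*sqrt(2)*n^2 + 5*n^2 - 40*sqrt(2)*n + 14*n + 70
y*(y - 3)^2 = y^3 - 6*y^2 + 9*y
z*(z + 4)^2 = z^3 + 8*z^2 + 16*z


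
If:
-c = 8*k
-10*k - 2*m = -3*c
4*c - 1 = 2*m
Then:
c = -4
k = 1/2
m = -17/2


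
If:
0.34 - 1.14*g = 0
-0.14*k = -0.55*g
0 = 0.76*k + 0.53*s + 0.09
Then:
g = 0.30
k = 1.17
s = -1.85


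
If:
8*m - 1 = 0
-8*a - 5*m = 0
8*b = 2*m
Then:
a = -5/64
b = 1/32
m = 1/8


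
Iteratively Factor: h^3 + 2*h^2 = (h)*(h^2 + 2*h) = h*(h + 2)*(h)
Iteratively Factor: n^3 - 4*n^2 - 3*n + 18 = (n + 2)*(n^2 - 6*n + 9) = (n - 3)*(n + 2)*(n - 3)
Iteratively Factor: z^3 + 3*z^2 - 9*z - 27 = (z - 3)*(z^2 + 6*z + 9) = (z - 3)*(z + 3)*(z + 3)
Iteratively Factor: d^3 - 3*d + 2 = (d - 1)*(d^2 + d - 2) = (d - 1)^2*(d + 2)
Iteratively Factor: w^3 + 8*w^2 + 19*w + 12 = (w + 1)*(w^2 + 7*w + 12) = (w + 1)*(w + 3)*(w + 4)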